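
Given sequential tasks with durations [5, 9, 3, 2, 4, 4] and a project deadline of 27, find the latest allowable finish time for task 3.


LF(activity 3) = deadline - sum of successor durations
Successors: activities 4 through 6 with durations [2, 4, 4]
Sum of successor durations = 10
LF = 27 - 10 = 17

17


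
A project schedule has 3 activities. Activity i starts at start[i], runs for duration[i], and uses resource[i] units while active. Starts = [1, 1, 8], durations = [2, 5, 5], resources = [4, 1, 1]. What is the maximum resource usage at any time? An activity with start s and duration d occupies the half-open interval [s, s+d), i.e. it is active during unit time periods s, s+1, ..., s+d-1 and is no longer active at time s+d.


Each activity i is active on [start_i, start_i + duration_i).
Compute total resource usage per time slot:
  t=0: active resources = [], total = 0
  t=1: active resources = [4, 1], total = 5
  t=2: active resources = [4, 1], total = 5
  t=3: active resources = [1], total = 1
  t=4: active resources = [1], total = 1
  t=5: active resources = [1], total = 1
  t=6: active resources = [], total = 0
  t=7: active resources = [], total = 0
  t=8: active resources = [1], total = 1
  t=9: active resources = [1], total = 1
  t=10: active resources = [1], total = 1
  t=11: active resources = [1], total = 1
  t=12: active resources = [1], total = 1
Peak resource demand = 5

5


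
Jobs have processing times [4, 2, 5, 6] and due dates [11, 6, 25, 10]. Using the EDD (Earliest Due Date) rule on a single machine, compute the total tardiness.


Sort by due date (EDD order): [(2, 6), (6, 10), (4, 11), (5, 25)]
Compute completion times and tardiness:
  Job 1: p=2, d=6, C=2, tardiness=max(0,2-6)=0
  Job 2: p=6, d=10, C=8, tardiness=max(0,8-10)=0
  Job 3: p=4, d=11, C=12, tardiness=max(0,12-11)=1
  Job 4: p=5, d=25, C=17, tardiness=max(0,17-25)=0
Total tardiness = 1

1


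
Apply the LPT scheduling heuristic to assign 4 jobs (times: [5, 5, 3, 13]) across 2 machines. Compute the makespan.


Sort jobs in decreasing order (LPT): [13, 5, 5, 3]
Assign each job to the least loaded machine:
  Machine 1: jobs [13], load = 13
  Machine 2: jobs [5, 5, 3], load = 13
Makespan = max load = 13

13


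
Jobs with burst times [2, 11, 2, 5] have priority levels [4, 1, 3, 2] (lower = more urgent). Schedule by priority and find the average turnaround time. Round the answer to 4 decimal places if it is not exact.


Sort by priority (ascending = highest first):
Order: [(1, 11), (2, 5), (3, 2), (4, 2)]
Completion times:
  Priority 1, burst=11, C=11
  Priority 2, burst=5, C=16
  Priority 3, burst=2, C=18
  Priority 4, burst=2, C=20
Average turnaround = 65/4 = 16.25

16.25


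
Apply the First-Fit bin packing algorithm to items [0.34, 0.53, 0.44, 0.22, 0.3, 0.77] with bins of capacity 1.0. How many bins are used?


Place items sequentially using First-Fit:
  Item 0.34 -> new Bin 1
  Item 0.53 -> Bin 1 (now 0.87)
  Item 0.44 -> new Bin 2
  Item 0.22 -> Bin 2 (now 0.66)
  Item 0.3 -> Bin 2 (now 0.96)
  Item 0.77 -> new Bin 3
Total bins used = 3

3


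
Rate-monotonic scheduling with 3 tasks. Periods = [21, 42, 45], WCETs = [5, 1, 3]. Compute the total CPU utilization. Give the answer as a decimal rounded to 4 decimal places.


Compute individual utilizations (exact fractions):
  Task 1: C/T = 5/21 (approx. 0.2381)
  Task 2: C/T = 1/42 (approx. 0.0238)
  Task 3: C/T = 3/45 = 1/15 (approx. 0.0667)
Total utilization U = 5/21 + 1/42 + 1/15 = 23/70
Rounded to 4 decimal places: U = 0.3286
RM (Liu & Layland) bound for 3 tasks = 0.779763; compare with U = 23/70 (approx. 0.328571)
U <= bound, so schedulable by RM sufficient condition.

0.3286


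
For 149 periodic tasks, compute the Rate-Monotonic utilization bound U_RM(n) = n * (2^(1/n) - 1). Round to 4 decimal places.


Compute 2^(1/149) = 1.0046628318
Subtract 1: 1.0046628318 - 1 = 0.0046628318
Multiply by n: 149 * 0.0046628318 = 0.6947619382
Round to 4 dp: 0.6948

0.6948


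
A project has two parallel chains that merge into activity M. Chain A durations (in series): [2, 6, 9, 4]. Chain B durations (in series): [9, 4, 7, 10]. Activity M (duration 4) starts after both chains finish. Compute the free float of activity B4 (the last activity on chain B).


ES(B4) = sum of predecessors on chain B = 20
EF(B4) = ES + duration = 20 + 10 = 30
Successor of B4 is M. ES(M) = max(sum(A), sum(B)) = max(21, 30) = 30
Free float = ES(successor) - EF(current) = 30 - 30 = 0

0


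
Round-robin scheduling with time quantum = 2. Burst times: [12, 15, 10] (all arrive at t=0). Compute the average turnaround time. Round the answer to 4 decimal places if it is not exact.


Time quantum = 2
Execution trace:
  J1 runs 2 units, time = 2
  J2 runs 2 units, time = 4
  J3 runs 2 units, time = 6
  J1 runs 2 units, time = 8
  J2 runs 2 units, time = 10
  J3 runs 2 units, time = 12
  J1 runs 2 units, time = 14
  J2 runs 2 units, time = 16
  J3 runs 2 units, time = 18
  J1 runs 2 units, time = 20
  J2 runs 2 units, time = 22
  J3 runs 2 units, time = 24
  J1 runs 2 units, time = 26
  J2 runs 2 units, time = 28
  J3 runs 2 units, time = 30
  J1 runs 2 units, time = 32
  J2 runs 2 units, time = 34
  J2 runs 2 units, time = 36
  J2 runs 1 units, time = 37
Finish times: [32, 37, 30]
Average turnaround = 99/3 = 33.0

33.0


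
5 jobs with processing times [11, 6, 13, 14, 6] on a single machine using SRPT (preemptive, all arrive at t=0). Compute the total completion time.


Since all jobs arrive at t=0, SRPT equals SPT ordering.
SPT order: [6, 6, 11, 13, 14]
Completion times:
  Job 1: p=6, C=6
  Job 2: p=6, C=12
  Job 3: p=11, C=23
  Job 4: p=13, C=36
  Job 5: p=14, C=50
Total completion time = 6 + 12 + 23 + 36 + 50 = 127

127


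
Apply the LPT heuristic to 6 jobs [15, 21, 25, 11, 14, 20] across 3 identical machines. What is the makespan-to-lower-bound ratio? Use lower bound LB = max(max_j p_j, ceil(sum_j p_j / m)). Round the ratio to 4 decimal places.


LPT order: [25, 21, 20, 15, 14, 11]
Machine loads after assignment: [36, 35, 35]
LPT makespan = 36
Lower bound = max(max_job, ceil(total/3)) = max(25, 36) = 36
Ratio = 36 / 36 = 1.0

1.0


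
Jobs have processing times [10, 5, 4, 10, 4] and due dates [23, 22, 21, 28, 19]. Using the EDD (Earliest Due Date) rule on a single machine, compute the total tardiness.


Sort by due date (EDD order): [(4, 19), (4, 21), (5, 22), (10, 23), (10, 28)]
Compute completion times and tardiness:
  Job 1: p=4, d=19, C=4, tardiness=max(0,4-19)=0
  Job 2: p=4, d=21, C=8, tardiness=max(0,8-21)=0
  Job 3: p=5, d=22, C=13, tardiness=max(0,13-22)=0
  Job 4: p=10, d=23, C=23, tardiness=max(0,23-23)=0
  Job 5: p=10, d=28, C=33, tardiness=max(0,33-28)=5
Total tardiness = 5

5


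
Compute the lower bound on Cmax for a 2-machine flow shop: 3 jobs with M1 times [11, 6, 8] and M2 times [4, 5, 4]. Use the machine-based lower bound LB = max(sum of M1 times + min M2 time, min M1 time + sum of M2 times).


LB1 = sum(M1 times) + min(M2 times) = 25 + 4 = 29
LB2 = min(M1 times) + sum(M2 times) = 6 + 13 = 19
Lower bound = max(LB1, LB2) = max(29, 19) = 29

29


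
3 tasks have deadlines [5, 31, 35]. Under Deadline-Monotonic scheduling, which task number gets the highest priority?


Sort tasks by relative deadline (ascending):
  Task 1: deadline = 5
  Task 2: deadline = 31
  Task 3: deadline = 35
Priority order (highest first): [1, 2, 3]
Highest priority task = 1

1


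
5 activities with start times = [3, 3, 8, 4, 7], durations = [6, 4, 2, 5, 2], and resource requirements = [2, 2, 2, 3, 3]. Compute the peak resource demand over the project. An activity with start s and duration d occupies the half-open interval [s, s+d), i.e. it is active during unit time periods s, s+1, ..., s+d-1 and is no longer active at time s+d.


Each activity i is active on [start_i, start_i + duration_i).
Compute total resource usage per time slot:
  t=0: active resources = [], total = 0
  t=1: active resources = [], total = 0
  t=2: active resources = [], total = 0
  t=3: active resources = [2, 2], total = 4
  t=4: active resources = [2, 2, 3], total = 7
  t=5: active resources = [2, 2, 3], total = 7
  t=6: active resources = [2, 2, 3], total = 7
  t=7: active resources = [2, 3, 3], total = 8
  t=8: active resources = [2, 2, 3, 3], total = 10
  t=9: active resources = [2], total = 2
Peak resource demand = 10

10


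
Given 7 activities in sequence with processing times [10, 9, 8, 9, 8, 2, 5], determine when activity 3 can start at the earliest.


Activity 3 starts after activities 1 through 2 complete.
Predecessor durations: [10, 9]
ES = 10 + 9 = 19

19


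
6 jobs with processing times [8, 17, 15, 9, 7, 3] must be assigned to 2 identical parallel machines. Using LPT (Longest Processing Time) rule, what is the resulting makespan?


Sort jobs in decreasing order (LPT): [17, 15, 9, 8, 7, 3]
Assign each job to the least loaded machine:
  Machine 1: jobs [17, 8, 3], load = 28
  Machine 2: jobs [15, 9, 7], load = 31
Makespan = max load = 31

31


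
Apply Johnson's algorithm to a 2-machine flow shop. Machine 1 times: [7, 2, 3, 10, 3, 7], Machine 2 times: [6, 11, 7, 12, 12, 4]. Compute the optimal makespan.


Apply Johnson's rule:
  Group 1 (a <= b): [(2, 2, 11), (3, 3, 7), (5, 3, 12), (4, 10, 12)]
  Group 2 (a > b): [(1, 7, 6), (6, 7, 4)]
Optimal job order: [2, 3, 5, 4, 1, 6]
Schedule:
  Job 2: M1 done at 2, M2 done at 13
  Job 3: M1 done at 5, M2 done at 20
  Job 5: M1 done at 8, M2 done at 32
  Job 4: M1 done at 18, M2 done at 44
  Job 1: M1 done at 25, M2 done at 50
  Job 6: M1 done at 32, M2 done at 54
Makespan = 54

54


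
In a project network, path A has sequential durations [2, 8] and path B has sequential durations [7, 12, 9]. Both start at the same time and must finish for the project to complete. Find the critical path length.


Path A total = 2 + 8 = 10
Path B total = 7 + 12 + 9 = 28
Critical path = longest path = max(10, 28) = 28

28


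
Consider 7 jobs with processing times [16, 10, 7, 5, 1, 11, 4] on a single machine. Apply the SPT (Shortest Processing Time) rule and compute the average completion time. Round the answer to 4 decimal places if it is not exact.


Sort jobs by processing time (SPT order): [1, 4, 5, 7, 10, 11, 16]
Compute completion times sequentially:
  Job 1: processing = 1, completes at 1
  Job 2: processing = 4, completes at 5
  Job 3: processing = 5, completes at 10
  Job 4: processing = 7, completes at 17
  Job 5: processing = 10, completes at 27
  Job 6: processing = 11, completes at 38
  Job 7: processing = 16, completes at 54
Sum of completion times = 152
Average completion time = 152/7 = 21.7143

21.7143


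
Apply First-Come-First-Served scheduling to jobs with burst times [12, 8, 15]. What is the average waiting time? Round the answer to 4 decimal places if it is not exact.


FCFS order (as given): [12, 8, 15]
Waiting times:
  Job 1: wait = 0
  Job 2: wait = 12
  Job 3: wait = 20
Sum of waiting times = 32
Average waiting time = 32/3 = 10.6667

10.6667


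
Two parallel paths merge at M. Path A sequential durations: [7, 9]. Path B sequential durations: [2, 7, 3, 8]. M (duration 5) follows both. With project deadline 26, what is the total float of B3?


Forward pass: ES(B3) = sum of predecessors on chain B = 9
EF = ES + duration = 9 + 3 = 12
Backward pass: LF(M) = deadline = 26; LS(M) = 26 - 5 = 21
LF(B3) = LS(M) - sum(successors on chain B) = 21 - 8 = 13
LS = LF - duration = 13 - 3 = 10
Total float = LS - ES = 10 - 9 = 1

1


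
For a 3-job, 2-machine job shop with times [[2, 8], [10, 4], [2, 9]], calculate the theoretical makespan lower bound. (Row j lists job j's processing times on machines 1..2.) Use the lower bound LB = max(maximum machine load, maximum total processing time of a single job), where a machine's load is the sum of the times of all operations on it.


Machine loads:
  Machine 1: 2 + 10 + 2 = 14
  Machine 2: 8 + 4 + 9 = 21
Max machine load = 21
Job totals:
  Job 1: 10
  Job 2: 14
  Job 3: 11
Max job total = 14
Lower bound = max(21, 14) = 21

21


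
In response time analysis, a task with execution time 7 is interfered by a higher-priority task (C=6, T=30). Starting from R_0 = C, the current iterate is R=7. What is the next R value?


R_next = C + ceil(R_prev / T_hp) * C_hp
ceil(7 / 30) = ceil(0.2333) = 1
Interference = 1 * 6 = 6
R_next = 7 + 6 = 13

13


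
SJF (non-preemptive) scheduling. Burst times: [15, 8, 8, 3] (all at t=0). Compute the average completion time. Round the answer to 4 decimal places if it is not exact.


SJF order (ascending): [3, 8, 8, 15]
Completion times:
  Job 1: burst=3, C=3
  Job 2: burst=8, C=11
  Job 3: burst=8, C=19
  Job 4: burst=15, C=34
Average completion = 67/4 = 16.75

16.75


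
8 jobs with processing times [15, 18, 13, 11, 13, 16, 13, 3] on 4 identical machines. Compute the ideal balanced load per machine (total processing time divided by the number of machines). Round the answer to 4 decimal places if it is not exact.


Total processing time = 15 + 18 + 13 + 11 + 13 + 16 + 13 + 3 = 102
Number of machines = 4
Ideal balanced load = 102 / 4 = 25.5

25.5


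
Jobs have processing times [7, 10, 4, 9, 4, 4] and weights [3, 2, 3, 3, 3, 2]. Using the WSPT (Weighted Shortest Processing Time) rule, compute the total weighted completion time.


Compute p/w ratios and sort ascending (WSPT): [(4, 3), (4, 3), (4, 2), (7, 3), (9, 3), (10, 2)]
Compute weighted completion times:
  Job (p=4,w=3): C=4, w*C=3*4=12
  Job (p=4,w=3): C=8, w*C=3*8=24
  Job (p=4,w=2): C=12, w*C=2*12=24
  Job (p=7,w=3): C=19, w*C=3*19=57
  Job (p=9,w=3): C=28, w*C=3*28=84
  Job (p=10,w=2): C=38, w*C=2*38=76
Total weighted completion time = 277

277


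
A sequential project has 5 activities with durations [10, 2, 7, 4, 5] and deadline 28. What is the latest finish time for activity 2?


LF(activity 2) = deadline - sum of successor durations
Successors: activities 3 through 5 with durations [7, 4, 5]
Sum of successor durations = 16
LF = 28 - 16 = 12

12


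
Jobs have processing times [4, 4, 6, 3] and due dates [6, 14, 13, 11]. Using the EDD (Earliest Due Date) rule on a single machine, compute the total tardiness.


Sort by due date (EDD order): [(4, 6), (3, 11), (6, 13), (4, 14)]
Compute completion times and tardiness:
  Job 1: p=4, d=6, C=4, tardiness=max(0,4-6)=0
  Job 2: p=3, d=11, C=7, tardiness=max(0,7-11)=0
  Job 3: p=6, d=13, C=13, tardiness=max(0,13-13)=0
  Job 4: p=4, d=14, C=17, tardiness=max(0,17-14)=3
Total tardiness = 3

3


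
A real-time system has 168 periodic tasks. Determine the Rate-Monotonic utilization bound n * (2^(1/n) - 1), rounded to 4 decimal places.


Compute 2^(1/168) = 1.0041343992
Subtract 1: 1.0041343992 - 1 = 0.0041343992
Multiply by n: 168 * 0.0041343992 = 0.6945790656
Round to 4 dp: 0.6946

0.6946


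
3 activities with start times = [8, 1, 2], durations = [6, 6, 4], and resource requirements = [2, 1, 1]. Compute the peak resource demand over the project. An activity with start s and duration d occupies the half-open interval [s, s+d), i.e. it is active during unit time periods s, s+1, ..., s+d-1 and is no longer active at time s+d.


Each activity i is active on [start_i, start_i + duration_i).
Compute total resource usage per time slot:
  t=0: active resources = [], total = 0
  t=1: active resources = [1], total = 1
  t=2: active resources = [1, 1], total = 2
  t=3: active resources = [1, 1], total = 2
  t=4: active resources = [1, 1], total = 2
  t=5: active resources = [1, 1], total = 2
  t=6: active resources = [1], total = 1
  t=7: active resources = [], total = 0
  t=8: active resources = [2], total = 2
  t=9: active resources = [2], total = 2
  t=10: active resources = [2], total = 2
  t=11: active resources = [2], total = 2
  t=12: active resources = [2], total = 2
  t=13: active resources = [2], total = 2
Peak resource demand = 2

2


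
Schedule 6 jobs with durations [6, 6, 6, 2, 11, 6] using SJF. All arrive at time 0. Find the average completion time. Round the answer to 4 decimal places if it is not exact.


SJF order (ascending): [2, 6, 6, 6, 6, 11]
Completion times:
  Job 1: burst=2, C=2
  Job 2: burst=6, C=8
  Job 3: burst=6, C=14
  Job 4: burst=6, C=20
  Job 5: burst=6, C=26
  Job 6: burst=11, C=37
Average completion = 107/6 = 17.8333

17.8333


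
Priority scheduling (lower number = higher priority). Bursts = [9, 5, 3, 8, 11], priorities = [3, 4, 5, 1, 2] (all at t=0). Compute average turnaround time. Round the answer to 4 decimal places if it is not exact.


Sort by priority (ascending = highest first):
Order: [(1, 8), (2, 11), (3, 9), (4, 5), (5, 3)]
Completion times:
  Priority 1, burst=8, C=8
  Priority 2, burst=11, C=19
  Priority 3, burst=9, C=28
  Priority 4, burst=5, C=33
  Priority 5, burst=3, C=36
Average turnaround = 124/5 = 24.8

24.8


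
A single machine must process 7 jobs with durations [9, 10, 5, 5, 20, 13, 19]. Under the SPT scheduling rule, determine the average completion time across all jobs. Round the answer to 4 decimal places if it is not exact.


Sort jobs by processing time (SPT order): [5, 5, 9, 10, 13, 19, 20]
Compute completion times sequentially:
  Job 1: processing = 5, completes at 5
  Job 2: processing = 5, completes at 10
  Job 3: processing = 9, completes at 19
  Job 4: processing = 10, completes at 29
  Job 5: processing = 13, completes at 42
  Job 6: processing = 19, completes at 61
  Job 7: processing = 20, completes at 81
Sum of completion times = 247
Average completion time = 247/7 = 35.2857

35.2857


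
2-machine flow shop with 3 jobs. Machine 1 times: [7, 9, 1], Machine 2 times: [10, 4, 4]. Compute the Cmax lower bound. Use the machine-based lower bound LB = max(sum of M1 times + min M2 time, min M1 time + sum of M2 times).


LB1 = sum(M1 times) + min(M2 times) = 17 + 4 = 21
LB2 = min(M1 times) + sum(M2 times) = 1 + 18 = 19
Lower bound = max(LB1, LB2) = max(21, 19) = 21

21


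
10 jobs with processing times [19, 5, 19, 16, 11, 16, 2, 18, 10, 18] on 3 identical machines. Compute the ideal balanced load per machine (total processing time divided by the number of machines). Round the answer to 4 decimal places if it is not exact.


Total processing time = 19 + 5 + 19 + 16 + 11 + 16 + 2 + 18 + 10 + 18 = 134
Number of machines = 3
Ideal balanced load = 134 / 3 = 44.6667

44.6667


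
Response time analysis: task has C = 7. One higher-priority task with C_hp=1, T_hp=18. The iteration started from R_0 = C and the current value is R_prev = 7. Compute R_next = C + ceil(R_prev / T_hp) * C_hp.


R_next = C + ceil(R_prev / T_hp) * C_hp
ceil(7 / 18) = ceil(0.3889) = 1
Interference = 1 * 1 = 1
R_next = 7 + 1 = 8

8


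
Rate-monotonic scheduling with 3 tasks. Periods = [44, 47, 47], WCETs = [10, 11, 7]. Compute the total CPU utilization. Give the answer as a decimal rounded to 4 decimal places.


Compute individual utilizations (exact fractions):
  Task 1: C/T = 10/44 = 5/22 (approx. 0.2273)
  Task 2: C/T = 11/47 (approx. 0.234)
  Task 3: C/T = 7/47 (approx. 0.1489)
Total utilization U = 5/22 + 11/47 + 7/47 = 631/1034
Rounded to 4 decimal places: U = 0.6103
RM (Liu & Layland) bound for 3 tasks = 0.779763; compare with U = 631/1034 (approx. 0.610251)
U <= bound, so schedulable by RM sufficient condition.

0.6103


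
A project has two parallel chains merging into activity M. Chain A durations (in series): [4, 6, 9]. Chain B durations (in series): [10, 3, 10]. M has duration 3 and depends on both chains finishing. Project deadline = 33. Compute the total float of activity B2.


Forward pass: ES(B2) = sum of predecessors on chain B = 10
EF = ES + duration = 10 + 3 = 13
Backward pass: LF(M) = deadline = 33; LS(M) = 33 - 3 = 30
LF(B2) = LS(M) - sum(successors on chain B) = 30 - 10 = 20
LS = LF - duration = 20 - 3 = 17
Total float = LS - ES = 17 - 10 = 7

7


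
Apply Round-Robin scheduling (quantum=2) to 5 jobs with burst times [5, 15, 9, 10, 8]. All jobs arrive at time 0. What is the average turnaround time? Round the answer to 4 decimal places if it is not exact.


Time quantum = 2
Execution trace:
  J1 runs 2 units, time = 2
  J2 runs 2 units, time = 4
  J3 runs 2 units, time = 6
  J4 runs 2 units, time = 8
  J5 runs 2 units, time = 10
  J1 runs 2 units, time = 12
  J2 runs 2 units, time = 14
  J3 runs 2 units, time = 16
  J4 runs 2 units, time = 18
  J5 runs 2 units, time = 20
  J1 runs 1 units, time = 21
  J2 runs 2 units, time = 23
  J3 runs 2 units, time = 25
  J4 runs 2 units, time = 27
  J5 runs 2 units, time = 29
  J2 runs 2 units, time = 31
  J3 runs 2 units, time = 33
  J4 runs 2 units, time = 35
  J5 runs 2 units, time = 37
  J2 runs 2 units, time = 39
  J3 runs 1 units, time = 40
  J4 runs 2 units, time = 42
  J2 runs 2 units, time = 44
  J2 runs 2 units, time = 46
  J2 runs 1 units, time = 47
Finish times: [21, 47, 40, 42, 37]
Average turnaround = 187/5 = 37.4

37.4


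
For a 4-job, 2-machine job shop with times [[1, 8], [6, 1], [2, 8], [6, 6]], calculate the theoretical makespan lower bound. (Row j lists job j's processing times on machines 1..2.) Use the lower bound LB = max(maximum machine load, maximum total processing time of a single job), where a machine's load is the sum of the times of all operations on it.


Machine loads:
  Machine 1: 1 + 6 + 2 + 6 = 15
  Machine 2: 8 + 1 + 8 + 6 = 23
Max machine load = 23
Job totals:
  Job 1: 9
  Job 2: 7
  Job 3: 10
  Job 4: 12
Max job total = 12
Lower bound = max(23, 12) = 23

23


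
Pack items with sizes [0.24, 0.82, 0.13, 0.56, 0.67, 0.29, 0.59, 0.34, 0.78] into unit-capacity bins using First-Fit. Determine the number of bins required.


Place items sequentially using First-Fit:
  Item 0.24 -> new Bin 1
  Item 0.82 -> new Bin 2
  Item 0.13 -> Bin 1 (now 0.37)
  Item 0.56 -> Bin 1 (now 0.93)
  Item 0.67 -> new Bin 3
  Item 0.29 -> Bin 3 (now 0.96)
  Item 0.59 -> new Bin 4
  Item 0.34 -> Bin 4 (now 0.93)
  Item 0.78 -> new Bin 5
Total bins used = 5

5


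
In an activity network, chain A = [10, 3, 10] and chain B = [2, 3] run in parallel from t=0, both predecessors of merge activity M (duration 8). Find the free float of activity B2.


ES(B2) = sum of predecessors on chain B = 2
EF(B2) = ES + duration = 2 + 3 = 5
Successor of B2 is M. ES(M) = max(sum(A), sum(B)) = max(23, 5) = 23
Free float = ES(successor) - EF(current) = 23 - 5 = 18

18


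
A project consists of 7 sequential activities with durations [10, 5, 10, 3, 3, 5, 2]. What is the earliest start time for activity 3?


Activity 3 starts after activities 1 through 2 complete.
Predecessor durations: [10, 5]
ES = 10 + 5 = 15

15


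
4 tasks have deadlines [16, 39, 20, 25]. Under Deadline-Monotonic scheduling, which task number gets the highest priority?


Sort tasks by relative deadline (ascending):
  Task 1: deadline = 16
  Task 3: deadline = 20
  Task 4: deadline = 25
  Task 2: deadline = 39
Priority order (highest first): [1, 3, 4, 2]
Highest priority task = 1

1


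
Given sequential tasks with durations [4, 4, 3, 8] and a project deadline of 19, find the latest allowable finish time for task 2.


LF(activity 2) = deadline - sum of successor durations
Successors: activities 3 through 4 with durations [3, 8]
Sum of successor durations = 11
LF = 19 - 11 = 8

8


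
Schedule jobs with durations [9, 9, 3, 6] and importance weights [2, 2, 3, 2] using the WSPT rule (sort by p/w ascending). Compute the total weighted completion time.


Compute p/w ratios and sort ascending (WSPT): [(3, 3), (6, 2), (9, 2), (9, 2)]
Compute weighted completion times:
  Job (p=3,w=3): C=3, w*C=3*3=9
  Job (p=6,w=2): C=9, w*C=2*9=18
  Job (p=9,w=2): C=18, w*C=2*18=36
  Job (p=9,w=2): C=27, w*C=2*27=54
Total weighted completion time = 117

117


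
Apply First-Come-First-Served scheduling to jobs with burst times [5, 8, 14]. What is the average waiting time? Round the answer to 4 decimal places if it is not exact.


FCFS order (as given): [5, 8, 14]
Waiting times:
  Job 1: wait = 0
  Job 2: wait = 5
  Job 3: wait = 13
Sum of waiting times = 18
Average waiting time = 18/3 = 6.0

6.0


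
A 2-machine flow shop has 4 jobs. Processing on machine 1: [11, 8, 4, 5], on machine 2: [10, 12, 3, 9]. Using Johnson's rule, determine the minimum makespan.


Apply Johnson's rule:
  Group 1 (a <= b): [(4, 5, 9), (2, 8, 12)]
  Group 2 (a > b): [(1, 11, 10), (3, 4, 3)]
Optimal job order: [4, 2, 1, 3]
Schedule:
  Job 4: M1 done at 5, M2 done at 14
  Job 2: M1 done at 13, M2 done at 26
  Job 1: M1 done at 24, M2 done at 36
  Job 3: M1 done at 28, M2 done at 39
Makespan = 39

39


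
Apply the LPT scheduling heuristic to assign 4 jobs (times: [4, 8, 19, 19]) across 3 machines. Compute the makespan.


Sort jobs in decreasing order (LPT): [19, 19, 8, 4]
Assign each job to the least loaded machine:
  Machine 1: jobs [19], load = 19
  Machine 2: jobs [19], load = 19
  Machine 3: jobs [8, 4], load = 12
Makespan = max load = 19

19


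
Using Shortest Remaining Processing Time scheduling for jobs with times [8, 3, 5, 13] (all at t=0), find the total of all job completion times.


Since all jobs arrive at t=0, SRPT equals SPT ordering.
SPT order: [3, 5, 8, 13]
Completion times:
  Job 1: p=3, C=3
  Job 2: p=5, C=8
  Job 3: p=8, C=16
  Job 4: p=13, C=29
Total completion time = 3 + 8 + 16 + 29 = 56

56


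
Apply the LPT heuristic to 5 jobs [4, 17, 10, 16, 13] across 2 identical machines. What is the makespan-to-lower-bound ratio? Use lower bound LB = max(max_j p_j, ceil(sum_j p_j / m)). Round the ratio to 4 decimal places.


LPT order: [17, 16, 13, 10, 4]
Machine loads after assignment: [31, 29]
LPT makespan = 31
Lower bound = max(max_job, ceil(total/2)) = max(17, 30) = 30
Ratio = 31 / 30 = 1.0333

1.0333


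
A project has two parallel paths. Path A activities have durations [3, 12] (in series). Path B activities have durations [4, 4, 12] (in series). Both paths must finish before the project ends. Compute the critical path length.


Path A total = 3 + 12 = 15
Path B total = 4 + 4 + 12 = 20
Critical path = longest path = max(15, 20) = 20

20


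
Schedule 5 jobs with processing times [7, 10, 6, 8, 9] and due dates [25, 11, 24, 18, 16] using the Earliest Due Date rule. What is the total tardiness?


Sort by due date (EDD order): [(10, 11), (9, 16), (8, 18), (6, 24), (7, 25)]
Compute completion times and tardiness:
  Job 1: p=10, d=11, C=10, tardiness=max(0,10-11)=0
  Job 2: p=9, d=16, C=19, tardiness=max(0,19-16)=3
  Job 3: p=8, d=18, C=27, tardiness=max(0,27-18)=9
  Job 4: p=6, d=24, C=33, tardiness=max(0,33-24)=9
  Job 5: p=7, d=25, C=40, tardiness=max(0,40-25)=15
Total tardiness = 36

36


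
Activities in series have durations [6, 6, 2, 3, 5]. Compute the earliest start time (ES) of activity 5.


Activity 5 starts after activities 1 through 4 complete.
Predecessor durations: [6, 6, 2, 3]
ES = 6 + 6 + 2 + 3 = 17

17


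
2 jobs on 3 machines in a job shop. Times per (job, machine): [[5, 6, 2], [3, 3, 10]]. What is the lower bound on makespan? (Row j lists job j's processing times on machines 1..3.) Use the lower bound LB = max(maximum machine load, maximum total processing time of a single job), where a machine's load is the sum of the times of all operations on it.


Machine loads:
  Machine 1: 5 + 3 = 8
  Machine 2: 6 + 3 = 9
  Machine 3: 2 + 10 = 12
Max machine load = 12
Job totals:
  Job 1: 13
  Job 2: 16
Max job total = 16
Lower bound = max(12, 16) = 16

16


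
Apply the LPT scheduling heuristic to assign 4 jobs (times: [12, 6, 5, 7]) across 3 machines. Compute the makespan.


Sort jobs in decreasing order (LPT): [12, 7, 6, 5]
Assign each job to the least loaded machine:
  Machine 1: jobs [12], load = 12
  Machine 2: jobs [7], load = 7
  Machine 3: jobs [6, 5], load = 11
Makespan = max load = 12

12


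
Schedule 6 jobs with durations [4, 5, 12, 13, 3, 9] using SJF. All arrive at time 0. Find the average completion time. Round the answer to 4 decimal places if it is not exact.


SJF order (ascending): [3, 4, 5, 9, 12, 13]
Completion times:
  Job 1: burst=3, C=3
  Job 2: burst=4, C=7
  Job 3: burst=5, C=12
  Job 4: burst=9, C=21
  Job 5: burst=12, C=33
  Job 6: burst=13, C=46
Average completion = 122/6 = 20.3333

20.3333


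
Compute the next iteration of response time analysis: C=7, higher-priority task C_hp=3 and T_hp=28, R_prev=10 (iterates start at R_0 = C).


R_next = C + ceil(R_prev / T_hp) * C_hp
ceil(10 / 28) = ceil(0.3571) = 1
Interference = 1 * 3 = 3
R_next = 7 + 3 = 10
R_next = R_prev, so the iteration has converged (response time = 10).

10


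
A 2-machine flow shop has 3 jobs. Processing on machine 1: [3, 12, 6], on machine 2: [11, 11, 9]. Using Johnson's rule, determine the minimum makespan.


Apply Johnson's rule:
  Group 1 (a <= b): [(1, 3, 11), (3, 6, 9)]
  Group 2 (a > b): [(2, 12, 11)]
Optimal job order: [1, 3, 2]
Schedule:
  Job 1: M1 done at 3, M2 done at 14
  Job 3: M1 done at 9, M2 done at 23
  Job 2: M1 done at 21, M2 done at 34
Makespan = 34

34


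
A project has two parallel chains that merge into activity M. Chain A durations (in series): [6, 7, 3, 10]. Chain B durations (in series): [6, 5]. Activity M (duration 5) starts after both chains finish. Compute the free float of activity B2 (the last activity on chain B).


ES(B2) = sum of predecessors on chain B = 6
EF(B2) = ES + duration = 6 + 5 = 11
Successor of B2 is M. ES(M) = max(sum(A), sum(B)) = max(26, 11) = 26
Free float = ES(successor) - EF(current) = 26 - 11 = 15

15


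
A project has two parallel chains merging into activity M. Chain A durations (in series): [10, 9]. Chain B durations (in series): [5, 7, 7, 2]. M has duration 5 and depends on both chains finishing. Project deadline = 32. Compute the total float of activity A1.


Forward pass: ES(A1) = sum of predecessors on chain A = 0
EF = ES + duration = 0 + 10 = 10
Backward pass: LF(M) = deadline = 32; LS(M) = 32 - 5 = 27
LF(A1) = LS(M) - sum(successors on chain A) = 27 - 9 = 18
LS = LF - duration = 18 - 10 = 8
Total float = LS - ES = 8 - 0 = 8

8


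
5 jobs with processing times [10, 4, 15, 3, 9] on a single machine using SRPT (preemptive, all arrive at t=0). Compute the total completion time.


Since all jobs arrive at t=0, SRPT equals SPT ordering.
SPT order: [3, 4, 9, 10, 15]
Completion times:
  Job 1: p=3, C=3
  Job 2: p=4, C=7
  Job 3: p=9, C=16
  Job 4: p=10, C=26
  Job 5: p=15, C=41
Total completion time = 3 + 7 + 16 + 26 + 41 = 93

93


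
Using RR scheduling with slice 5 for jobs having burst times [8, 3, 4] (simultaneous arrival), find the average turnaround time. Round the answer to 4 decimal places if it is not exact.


Time quantum = 5
Execution trace:
  J1 runs 5 units, time = 5
  J2 runs 3 units, time = 8
  J3 runs 4 units, time = 12
  J1 runs 3 units, time = 15
Finish times: [15, 8, 12]
Average turnaround = 35/3 = 11.6667

11.6667


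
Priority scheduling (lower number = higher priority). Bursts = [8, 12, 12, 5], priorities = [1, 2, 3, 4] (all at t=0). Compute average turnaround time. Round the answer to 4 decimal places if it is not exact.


Sort by priority (ascending = highest first):
Order: [(1, 8), (2, 12), (3, 12), (4, 5)]
Completion times:
  Priority 1, burst=8, C=8
  Priority 2, burst=12, C=20
  Priority 3, burst=12, C=32
  Priority 4, burst=5, C=37
Average turnaround = 97/4 = 24.25

24.25


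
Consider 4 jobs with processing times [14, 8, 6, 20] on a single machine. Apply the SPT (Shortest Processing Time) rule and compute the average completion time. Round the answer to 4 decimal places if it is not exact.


Sort jobs by processing time (SPT order): [6, 8, 14, 20]
Compute completion times sequentially:
  Job 1: processing = 6, completes at 6
  Job 2: processing = 8, completes at 14
  Job 3: processing = 14, completes at 28
  Job 4: processing = 20, completes at 48
Sum of completion times = 96
Average completion time = 96/4 = 24.0

24.0


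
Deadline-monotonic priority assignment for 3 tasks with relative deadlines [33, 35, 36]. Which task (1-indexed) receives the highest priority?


Sort tasks by relative deadline (ascending):
  Task 1: deadline = 33
  Task 2: deadline = 35
  Task 3: deadline = 36
Priority order (highest first): [1, 2, 3]
Highest priority task = 1

1


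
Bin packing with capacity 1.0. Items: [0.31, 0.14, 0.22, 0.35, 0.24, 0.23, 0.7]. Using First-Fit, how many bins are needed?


Place items sequentially using First-Fit:
  Item 0.31 -> new Bin 1
  Item 0.14 -> Bin 1 (now 0.45)
  Item 0.22 -> Bin 1 (now 0.67)
  Item 0.35 -> new Bin 2
  Item 0.24 -> Bin 1 (now 0.91)
  Item 0.23 -> Bin 2 (now 0.58)
  Item 0.7 -> new Bin 3
Total bins used = 3

3


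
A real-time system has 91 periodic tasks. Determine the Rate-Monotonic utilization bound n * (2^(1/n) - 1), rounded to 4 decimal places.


Compute 2^(1/91) = 1.0076460851
Subtract 1: 1.0076460851 - 1 = 0.0076460851
Multiply by n: 91 * 0.0076460851 = 0.6957937441
Round to 4 dp: 0.6958

0.6958


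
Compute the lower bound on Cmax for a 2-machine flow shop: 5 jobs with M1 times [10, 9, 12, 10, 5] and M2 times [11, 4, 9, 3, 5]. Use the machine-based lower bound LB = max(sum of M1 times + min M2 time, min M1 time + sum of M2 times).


LB1 = sum(M1 times) + min(M2 times) = 46 + 3 = 49
LB2 = min(M1 times) + sum(M2 times) = 5 + 32 = 37
Lower bound = max(LB1, LB2) = max(49, 37) = 49

49


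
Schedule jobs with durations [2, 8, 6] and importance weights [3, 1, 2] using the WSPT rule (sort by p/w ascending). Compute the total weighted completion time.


Compute p/w ratios and sort ascending (WSPT): [(2, 3), (6, 2), (8, 1)]
Compute weighted completion times:
  Job (p=2,w=3): C=2, w*C=3*2=6
  Job (p=6,w=2): C=8, w*C=2*8=16
  Job (p=8,w=1): C=16, w*C=1*16=16
Total weighted completion time = 38

38


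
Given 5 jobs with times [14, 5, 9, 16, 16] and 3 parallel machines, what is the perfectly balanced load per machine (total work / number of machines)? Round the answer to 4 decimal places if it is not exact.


Total processing time = 14 + 5 + 9 + 16 + 16 = 60
Number of machines = 3
Ideal balanced load = 60 / 3 = 20.0

20.0


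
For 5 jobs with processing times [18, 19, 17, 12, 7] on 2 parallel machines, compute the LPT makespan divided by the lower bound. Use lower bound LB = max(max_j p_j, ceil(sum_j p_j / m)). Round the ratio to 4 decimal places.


LPT order: [19, 18, 17, 12, 7]
Machine loads after assignment: [38, 35]
LPT makespan = 38
Lower bound = max(max_job, ceil(total/2)) = max(19, 37) = 37
Ratio = 38 / 37 = 1.027

1.027


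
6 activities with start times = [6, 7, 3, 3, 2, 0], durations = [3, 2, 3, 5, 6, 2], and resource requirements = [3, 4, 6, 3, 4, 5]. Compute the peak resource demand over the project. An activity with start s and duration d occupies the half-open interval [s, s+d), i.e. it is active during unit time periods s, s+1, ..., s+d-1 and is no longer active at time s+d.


Each activity i is active on [start_i, start_i + duration_i).
Compute total resource usage per time slot:
  t=0: active resources = [5], total = 5
  t=1: active resources = [5], total = 5
  t=2: active resources = [4], total = 4
  t=3: active resources = [6, 3, 4], total = 13
  t=4: active resources = [6, 3, 4], total = 13
  t=5: active resources = [6, 3, 4], total = 13
  t=6: active resources = [3, 3, 4], total = 10
  t=7: active resources = [3, 4, 3, 4], total = 14
  t=8: active resources = [3, 4], total = 7
Peak resource demand = 14

14


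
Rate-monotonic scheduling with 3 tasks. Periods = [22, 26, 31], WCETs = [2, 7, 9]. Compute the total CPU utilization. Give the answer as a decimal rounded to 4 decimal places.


Compute individual utilizations (exact fractions):
  Task 1: C/T = 2/22 = 1/11 (approx. 0.0909)
  Task 2: C/T = 7/26 (approx. 0.2692)
  Task 3: C/T = 9/31 (approx. 0.2903)
Total utilization U = 1/11 + 7/26 + 9/31 = 5767/8866
Rounded to 4 decimal places: U = 0.6505
RM (Liu & Layland) bound for 3 tasks = 0.779763; compare with U = 5767/8866 (approx. 0.650462)
U <= bound, so schedulable by RM sufficient condition.

0.6505


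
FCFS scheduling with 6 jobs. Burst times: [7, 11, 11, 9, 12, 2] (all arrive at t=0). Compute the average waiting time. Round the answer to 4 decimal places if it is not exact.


FCFS order (as given): [7, 11, 11, 9, 12, 2]
Waiting times:
  Job 1: wait = 0
  Job 2: wait = 7
  Job 3: wait = 18
  Job 4: wait = 29
  Job 5: wait = 38
  Job 6: wait = 50
Sum of waiting times = 142
Average waiting time = 142/6 = 23.6667

23.6667


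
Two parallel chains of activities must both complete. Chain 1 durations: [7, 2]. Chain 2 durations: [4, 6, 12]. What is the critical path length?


Path A total = 7 + 2 = 9
Path B total = 4 + 6 + 12 = 22
Critical path = longest path = max(9, 22) = 22

22


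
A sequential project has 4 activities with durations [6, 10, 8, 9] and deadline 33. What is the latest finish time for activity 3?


LF(activity 3) = deadline - sum of successor durations
Successors: activities 4 through 4 with durations [9]
Sum of successor durations = 9
LF = 33 - 9 = 24

24


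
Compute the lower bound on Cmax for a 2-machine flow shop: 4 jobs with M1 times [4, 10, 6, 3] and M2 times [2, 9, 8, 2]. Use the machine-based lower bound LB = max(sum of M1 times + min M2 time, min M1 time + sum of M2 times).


LB1 = sum(M1 times) + min(M2 times) = 23 + 2 = 25
LB2 = min(M1 times) + sum(M2 times) = 3 + 21 = 24
Lower bound = max(LB1, LB2) = max(25, 24) = 25

25


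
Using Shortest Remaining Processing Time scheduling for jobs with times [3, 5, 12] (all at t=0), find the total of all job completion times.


Since all jobs arrive at t=0, SRPT equals SPT ordering.
SPT order: [3, 5, 12]
Completion times:
  Job 1: p=3, C=3
  Job 2: p=5, C=8
  Job 3: p=12, C=20
Total completion time = 3 + 8 + 20 = 31

31


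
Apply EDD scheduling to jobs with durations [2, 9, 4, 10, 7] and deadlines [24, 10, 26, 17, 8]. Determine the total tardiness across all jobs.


Sort by due date (EDD order): [(7, 8), (9, 10), (10, 17), (2, 24), (4, 26)]
Compute completion times and tardiness:
  Job 1: p=7, d=8, C=7, tardiness=max(0,7-8)=0
  Job 2: p=9, d=10, C=16, tardiness=max(0,16-10)=6
  Job 3: p=10, d=17, C=26, tardiness=max(0,26-17)=9
  Job 4: p=2, d=24, C=28, tardiness=max(0,28-24)=4
  Job 5: p=4, d=26, C=32, tardiness=max(0,32-26)=6
Total tardiness = 25

25


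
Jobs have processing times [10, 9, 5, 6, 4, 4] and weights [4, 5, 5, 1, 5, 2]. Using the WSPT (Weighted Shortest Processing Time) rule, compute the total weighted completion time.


Compute p/w ratios and sort ascending (WSPT): [(4, 5), (5, 5), (9, 5), (4, 2), (10, 4), (6, 1)]
Compute weighted completion times:
  Job (p=4,w=5): C=4, w*C=5*4=20
  Job (p=5,w=5): C=9, w*C=5*9=45
  Job (p=9,w=5): C=18, w*C=5*18=90
  Job (p=4,w=2): C=22, w*C=2*22=44
  Job (p=10,w=4): C=32, w*C=4*32=128
  Job (p=6,w=1): C=38, w*C=1*38=38
Total weighted completion time = 365

365


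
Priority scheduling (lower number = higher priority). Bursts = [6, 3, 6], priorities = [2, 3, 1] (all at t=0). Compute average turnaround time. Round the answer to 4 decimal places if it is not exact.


Sort by priority (ascending = highest first):
Order: [(1, 6), (2, 6), (3, 3)]
Completion times:
  Priority 1, burst=6, C=6
  Priority 2, burst=6, C=12
  Priority 3, burst=3, C=15
Average turnaround = 33/3 = 11.0

11.0


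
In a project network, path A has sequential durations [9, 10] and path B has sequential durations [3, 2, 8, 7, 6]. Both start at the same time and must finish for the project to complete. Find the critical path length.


Path A total = 9 + 10 = 19
Path B total = 3 + 2 + 8 + 7 + 6 = 26
Critical path = longest path = max(19, 26) = 26

26


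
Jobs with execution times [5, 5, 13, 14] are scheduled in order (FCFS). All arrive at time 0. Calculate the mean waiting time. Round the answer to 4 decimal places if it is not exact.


FCFS order (as given): [5, 5, 13, 14]
Waiting times:
  Job 1: wait = 0
  Job 2: wait = 5
  Job 3: wait = 10
  Job 4: wait = 23
Sum of waiting times = 38
Average waiting time = 38/4 = 9.5

9.5


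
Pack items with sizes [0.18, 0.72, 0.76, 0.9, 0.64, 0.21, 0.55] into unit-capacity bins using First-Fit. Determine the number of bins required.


Place items sequentially using First-Fit:
  Item 0.18 -> new Bin 1
  Item 0.72 -> Bin 1 (now 0.9)
  Item 0.76 -> new Bin 2
  Item 0.9 -> new Bin 3
  Item 0.64 -> new Bin 4
  Item 0.21 -> Bin 2 (now 0.97)
  Item 0.55 -> new Bin 5
Total bins used = 5

5
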